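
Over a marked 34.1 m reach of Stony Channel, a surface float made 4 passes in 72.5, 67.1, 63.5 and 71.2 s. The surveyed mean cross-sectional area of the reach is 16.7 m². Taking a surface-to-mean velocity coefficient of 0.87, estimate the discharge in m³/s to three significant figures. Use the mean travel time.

7.22 m³/s

t̄ = (72.5 + 67.1 + 63.5 + 71.2) / 4 = 68.575 s
v_surface = L / t̄ = 34.1 / 68.575 = 0.4973 m/s
v_mean = 0.87 × 0.4973 = 0.4326 m/s
Q = A × v_mean = 16.7 × 0.4326 = 7.225 m³/s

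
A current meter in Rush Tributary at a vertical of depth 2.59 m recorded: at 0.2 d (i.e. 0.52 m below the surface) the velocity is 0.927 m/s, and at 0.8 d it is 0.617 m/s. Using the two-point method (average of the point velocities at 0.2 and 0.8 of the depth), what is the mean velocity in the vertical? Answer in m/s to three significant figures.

v̄ = (0.927 + 0.617) / 2 = 0.7720 m/s

0.772 m/s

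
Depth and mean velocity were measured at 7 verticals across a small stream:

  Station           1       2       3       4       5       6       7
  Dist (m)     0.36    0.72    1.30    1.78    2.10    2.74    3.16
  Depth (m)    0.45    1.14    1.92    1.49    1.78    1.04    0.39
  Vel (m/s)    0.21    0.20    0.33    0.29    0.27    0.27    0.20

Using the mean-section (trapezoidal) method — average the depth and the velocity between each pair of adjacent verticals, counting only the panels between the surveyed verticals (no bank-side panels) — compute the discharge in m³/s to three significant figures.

1.01 m³/s

Panel 1-2: Δb = 0.36 m, d̄ = (0.45+1.14)/2 = 0.795, v̄ = (0.21+0.20)/2 = 0.205 → q = 0.36×0.795×0.205 = 0.05867 m³/s
Panel 2-3: Δb = 0.58 m, d̄ = (1.14+1.92)/2 = 1.53, v̄ = (0.20+0.33)/2 = 0.265 → q = 0.58×1.53×0.265 = 0.2352 m³/s
Panel 3-4: Δb = 0.48 m, d̄ = (1.92+1.49)/2 = 1.705, v̄ = (0.33+0.29)/2 = 0.31 → q = 0.48×1.705×0.31 = 0.2537 m³/s
Panel 4-5: Δb = 0.32 m, d̄ = (1.49+1.78)/2 = 1.635, v̄ = (0.29+0.27)/2 = 0.28 → q = 0.32×1.635×0.28 = 0.1465 m³/s
Panel 5-6: Δb = 0.64 m, d̄ = (1.78+1.04)/2 = 1.41, v̄ = (0.27+0.27)/2 = 0.27 → q = 0.64×1.41×0.27 = 0.2436 m³/s
Panel 6-7: Δb = 0.42 m, d̄ = (1.04+0.39)/2 = 0.715, v̄ = (0.27+0.20)/2 = 0.235 → q = 0.42×0.715×0.235 = 0.07057 m³/s
Q = Σ q = 1.008 m³/s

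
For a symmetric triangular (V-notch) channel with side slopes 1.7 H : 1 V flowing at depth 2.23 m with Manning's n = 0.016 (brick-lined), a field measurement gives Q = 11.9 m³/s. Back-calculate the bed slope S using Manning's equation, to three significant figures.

0.000535

A = z·y² = 1.7×2.23² = 8.454 m²
P = 2y√(1+z²) = 2×2.23×√(1+1.7²) = 8.796 m
R = A/P = 8.454/8.796 = 0.9611 m
S = (Q·n / (1·A·R^(2/3)))² = (11.9×0.016 / (1×8.454×0.9739))² = 0.0005348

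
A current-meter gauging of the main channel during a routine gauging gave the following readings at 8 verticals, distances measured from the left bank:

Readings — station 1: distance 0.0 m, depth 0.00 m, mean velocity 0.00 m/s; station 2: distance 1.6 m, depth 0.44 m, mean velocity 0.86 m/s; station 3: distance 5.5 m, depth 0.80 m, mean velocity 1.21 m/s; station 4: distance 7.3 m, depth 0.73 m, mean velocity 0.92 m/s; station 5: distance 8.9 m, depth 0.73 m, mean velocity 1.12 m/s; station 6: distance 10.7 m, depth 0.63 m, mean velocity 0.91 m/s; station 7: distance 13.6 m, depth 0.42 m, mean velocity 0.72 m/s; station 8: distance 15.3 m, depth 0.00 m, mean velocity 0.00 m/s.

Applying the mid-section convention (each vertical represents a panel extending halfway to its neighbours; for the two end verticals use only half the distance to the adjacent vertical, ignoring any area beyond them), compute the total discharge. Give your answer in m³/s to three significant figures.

w_2 = (5.5 − 0.0)/2 = 2.75 m; q_2 = 0.86 × 0.44 × 2.75 = 1.041 m³/s
w_3 = (7.3 − 1.6)/2 = 2.85 m; q_3 = 1.21 × 0.80 × 2.85 = 2.759 m³/s
w_4 = (8.9 − 5.5)/2 = 1.7 m; q_4 = 0.92 × 0.73 × 1.7 = 1.142 m³/s
w_5 = (10.7 − 7.3)/2 = 1.7 m; q_5 = 1.12 × 0.73 × 1.7 = 1.390 m³/s
w_6 = (13.6 − 8.9)/2 = 2.35 m; q_6 = 0.91 × 0.63 × 2.35 = 1.347 m³/s
w_7 = (15.3 − 10.7)/2 = 2.3 m; q_7 = 0.72 × 0.42 × 2.3 = 0.6955 m³/s
Stations 1, 8 contribute zero (depth or velocity is 0).
Q = Σ qᵢ = 8.374 m³/s

8.37 m³/s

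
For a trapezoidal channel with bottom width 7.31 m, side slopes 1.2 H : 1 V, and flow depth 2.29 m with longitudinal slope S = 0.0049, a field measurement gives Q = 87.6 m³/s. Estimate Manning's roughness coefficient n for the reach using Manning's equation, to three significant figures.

0.0251

A = (b + z·y)·y = (7.31 + 1.2×2.29)×2.29 = 23.03 m²
P = b + 2y√(1+z²) = 7.31 + 2×2.29×√(1+1.2²) = 14.46 m
R = A/P = 23.03/14.46 = 1.592 m
n = (1/Q)·A·R^(2/3)·S^(1/2) = (1/87.6) × 23.03 × 1.364 × 0.07000 = 0.02510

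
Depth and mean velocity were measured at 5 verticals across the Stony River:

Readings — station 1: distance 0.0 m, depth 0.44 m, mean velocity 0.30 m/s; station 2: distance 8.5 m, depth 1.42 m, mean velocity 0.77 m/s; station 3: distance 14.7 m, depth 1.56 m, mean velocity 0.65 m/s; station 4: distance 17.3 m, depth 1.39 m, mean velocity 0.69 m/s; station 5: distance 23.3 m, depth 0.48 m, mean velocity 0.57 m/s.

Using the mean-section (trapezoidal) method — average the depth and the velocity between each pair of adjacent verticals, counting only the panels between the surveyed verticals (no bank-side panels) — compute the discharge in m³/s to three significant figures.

Panel 1-2: Δb = 8.5 m, d̄ = (0.44+1.42)/2 = 0.93, v̄ = (0.30+0.77)/2 = 0.535 → q = 8.5×0.93×0.535 = 4.229 m³/s
Panel 2-3: Δb = 6.2 m, d̄ = (1.42+1.56)/2 = 1.49, v̄ = (0.77+0.65)/2 = 0.71 → q = 6.2×1.49×0.71 = 6.559 m³/s
Panel 3-4: Δb = 2.6 m, d̄ = (1.56+1.39)/2 = 1.475, v̄ = (0.65+0.69)/2 = 0.67 → q = 2.6×1.475×0.67 = 2.569 m³/s
Panel 4-5: Δb = 6 m, d̄ = (1.39+0.48)/2 = 0.935, v̄ = (0.69+0.57)/2 = 0.63 → q = 6×0.935×0.63 = 3.534 m³/s
Q = Σ q = 16.89 m³/s

16.9 m³/s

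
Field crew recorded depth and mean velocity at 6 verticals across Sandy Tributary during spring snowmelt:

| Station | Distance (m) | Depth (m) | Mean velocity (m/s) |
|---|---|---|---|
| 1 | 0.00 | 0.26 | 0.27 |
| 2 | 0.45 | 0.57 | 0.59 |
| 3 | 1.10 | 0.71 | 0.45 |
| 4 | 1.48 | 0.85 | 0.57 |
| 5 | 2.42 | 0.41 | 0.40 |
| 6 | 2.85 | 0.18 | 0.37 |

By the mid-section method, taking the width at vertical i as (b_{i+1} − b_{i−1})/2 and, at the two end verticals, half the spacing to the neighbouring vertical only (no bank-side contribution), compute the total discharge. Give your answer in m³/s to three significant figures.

0.812 m³/s

w_1 = (0.45 − 0.00)/2 = 0.225 m; q_1 = 0.27 × 0.26 × 0.225 = 0.01580 m³/s
w_2 = (1.10 − 0.00)/2 = 0.55 m; q_2 = 0.59 × 0.57 × 0.55 = 0.1850 m³/s
w_3 = (1.48 − 0.45)/2 = 0.515 m; q_3 = 0.45 × 0.71 × 0.515 = 0.1645 m³/s
w_4 = (2.42 − 1.10)/2 = 0.66 m; q_4 = 0.57 × 0.85 × 0.66 = 0.3198 m³/s
w_5 = (2.85 − 1.48)/2 = 0.685 m; q_5 = 0.40 × 0.41 × 0.685 = 0.1123 m³/s
w_6 = (2.85 − 2.42)/2 = 0.215 m; q_6 = 0.37 × 0.18 × 0.215 = 0.01432 m³/s
Q = Σ qᵢ = 0.8117 m³/s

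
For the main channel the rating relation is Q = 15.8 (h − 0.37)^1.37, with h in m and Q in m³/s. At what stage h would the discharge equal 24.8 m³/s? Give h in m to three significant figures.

1.76 m

h − h₀ = (Q/C)^(1/b) = (24.8/15.8)^(1/1.37) = 1.390 m
h = 0.37 + 1.390 = 1.760 m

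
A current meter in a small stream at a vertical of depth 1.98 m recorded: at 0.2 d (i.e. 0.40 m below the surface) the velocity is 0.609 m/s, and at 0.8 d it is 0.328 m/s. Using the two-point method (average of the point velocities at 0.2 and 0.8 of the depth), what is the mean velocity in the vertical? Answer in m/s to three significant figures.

v̄ = (0.609 + 0.328) / 2 = 0.4685 m/s

0.469 m/s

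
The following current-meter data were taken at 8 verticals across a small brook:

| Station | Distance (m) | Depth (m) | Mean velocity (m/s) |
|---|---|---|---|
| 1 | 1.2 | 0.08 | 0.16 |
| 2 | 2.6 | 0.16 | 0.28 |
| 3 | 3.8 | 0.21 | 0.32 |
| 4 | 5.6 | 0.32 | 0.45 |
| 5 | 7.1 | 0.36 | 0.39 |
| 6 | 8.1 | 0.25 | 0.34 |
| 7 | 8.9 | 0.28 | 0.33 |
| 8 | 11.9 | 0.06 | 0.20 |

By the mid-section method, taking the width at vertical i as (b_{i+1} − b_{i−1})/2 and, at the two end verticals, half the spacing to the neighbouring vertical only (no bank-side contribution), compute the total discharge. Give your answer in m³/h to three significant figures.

w_1 = (2.6 − 1.2)/2 = 0.7 m; q_1 = 0.16 × 0.08 × 0.7 = 0.008960 m³/s
w_2 = (3.8 − 1.2)/2 = 1.3 m; q_2 = 0.28 × 0.16 × 1.3 = 0.05824 m³/s
w_3 = (5.6 − 2.6)/2 = 1.5 m; q_3 = 0.32 × 0.21 × 1.5 = 0.1008 m³/s
w_4 = (7.1 − 3.8)/2 = 1.65 m; q_4 = 0.45 × 0.32 × 1.65 = 0.2376 m³/s
w_5 = (8.1 − 5.6)/2 = 1.25 m; q_5 = 0.39 × 0.36 × 1.25 = 0.1755 m³/s
w_6 = (8.9 − 7.1)/2 = 0.9 m; q_6 = 0.34 × 0.25 × 0.9 = 0.07650 m³/s
w_7 = (11.9 − 8.1)/2 = 1.9 m; q_7 = 0.33 × 0.28 × 1.9 = 0.1756 m³/s
w_8 = (11.9 − 8.9)/2 = 1.5 m; q_8 = 0.20 × 0.06 × 1.5 = 0.01800 m³/s
Q = Σ qᵢ = 0.8512 m³/s
= 0.8512 × 3600 = 3064 m³/h

3060 m³/h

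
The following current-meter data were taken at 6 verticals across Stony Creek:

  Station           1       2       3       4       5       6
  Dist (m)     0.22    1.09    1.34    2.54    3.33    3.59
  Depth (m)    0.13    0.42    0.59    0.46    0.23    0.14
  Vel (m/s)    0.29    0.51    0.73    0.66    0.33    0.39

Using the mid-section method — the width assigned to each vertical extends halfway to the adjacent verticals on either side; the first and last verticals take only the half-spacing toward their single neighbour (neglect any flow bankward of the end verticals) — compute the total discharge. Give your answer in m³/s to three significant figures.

w_1 = (1.09 − 0.22)/2 = 0.435 m; q_1 = 0.29 × 0.13 × 0.435 = 0.01640 m³/s
w_2 = (1.34 − 0.22)/2 = 0.56 m; q_2 = 0.51 × 0.42 × 0.56 = 0.1200 m³/s
w_3 = (2.54 − 1.09)/2 = 0.725 m; q_3 = 0.73 × 0.59 × 0.725 = 0.3123 m³/s
w_4 = (3.33 − 1.34)/2 = 0.995 m; q_4 = 0.66 × 0.46 × 0.995 = 0.3021 m³/s
w_5 = (3.59 − 2.54)/2 = 0.525 m; q_5 = 0.33 × 0.23 × 0.525 = 0.03985 m³/s
w_6 = (3.59 − 3.33)/2 = 0.13 m; q_6 = 0.39 × 0.14 × 0.13 = 0.007098 m³/s
Q = Σ qᵢ = 0.7976 m³/s

0.798 m³/s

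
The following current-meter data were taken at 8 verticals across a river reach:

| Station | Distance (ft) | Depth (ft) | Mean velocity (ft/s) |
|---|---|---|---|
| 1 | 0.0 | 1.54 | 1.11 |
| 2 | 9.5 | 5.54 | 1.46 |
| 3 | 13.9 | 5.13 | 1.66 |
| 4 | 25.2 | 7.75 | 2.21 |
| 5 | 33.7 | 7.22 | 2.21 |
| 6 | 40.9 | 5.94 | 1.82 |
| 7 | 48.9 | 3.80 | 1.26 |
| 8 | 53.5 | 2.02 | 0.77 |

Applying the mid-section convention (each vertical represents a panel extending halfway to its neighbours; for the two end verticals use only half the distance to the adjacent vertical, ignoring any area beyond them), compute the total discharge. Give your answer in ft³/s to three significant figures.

w_1 = (9.5 − 0.0)/2 = 4.75 ft; q_1 = 1.11 × 1.54 × 4.75 = 8.120 ft³/s
w_2 = (13.9 − 0.0)/2 = 6.95 ft; q_2 = 1.46 × 5.54 × 6.95 = 56.21 ft³/s
w_3 = (25.2 − 9.5)/2 = 7.85 ft; q_3 = 1.66 × 5.13 × 7.85 = 66.85 ft³/s
w_4 = (33.7 − 13.9)/2 = 9.9 ft; q_4 = 2.21 × 7.75 × 9.9 = 169.6 ft³/s
w_5 = (40.9 − 25.2)/2 = 7.85 ft; q_5 = 2.21 × 7.22 × 7.85 = 125.3 ft³/s
w_6 = (48.9 − 33.7)/2 = 7.6 ft; q_6 = 1.82 × 5.94 × 7.6 = 82.16 ft³/s
w_7 = (53.5 − 40.9)/2 = 6.3 ft; q_7 = 1.26 × 3.80 × 6.3 = 30.16 ft³/s
w_8 = (53.5 − 48.9)/2 = 2.3 ft; q_8 = 0.77 × 2.02 × 2.3 = 3.577 ft³/s
Q = Σ qᵢ = 541.9 ft³/s

542 ft³/s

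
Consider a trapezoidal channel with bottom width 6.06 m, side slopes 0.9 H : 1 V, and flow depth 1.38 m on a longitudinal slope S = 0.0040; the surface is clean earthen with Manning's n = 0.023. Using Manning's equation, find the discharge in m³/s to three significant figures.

A = (b + z·y)·y = (6.06 + 0.9×1.38)×1.38 = 10.08 m²
P = b + 2y√(1+z²) = 6.06 + 2×1.38×√(1+0.9²) = 9.773 m
R = A/P = 10.08/9.773 = 1.031 m
Q = (1/n)·A·R^(2/3)·S^(1/2) = (1/0.023) × 10.08 × 1.031^(2/3) × 0.0040^(1/2) = 28.28 m³/s

28.3 m³/s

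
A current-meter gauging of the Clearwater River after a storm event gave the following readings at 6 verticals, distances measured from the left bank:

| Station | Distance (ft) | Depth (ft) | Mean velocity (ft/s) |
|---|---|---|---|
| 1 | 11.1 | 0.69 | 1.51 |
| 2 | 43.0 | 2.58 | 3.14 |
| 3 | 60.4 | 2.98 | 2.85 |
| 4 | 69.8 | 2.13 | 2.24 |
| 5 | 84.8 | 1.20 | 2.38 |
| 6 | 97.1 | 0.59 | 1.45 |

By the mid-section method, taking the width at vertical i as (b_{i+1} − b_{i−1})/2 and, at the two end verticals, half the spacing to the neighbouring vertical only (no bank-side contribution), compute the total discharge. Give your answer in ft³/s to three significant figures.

433 ft³/s

w_1 = (43.0 − 11.1)/2 = 15.95 ft; q_1 = 1.51 × 0.69 × 15.95 = 16.62 ft³/s
w_2 = (60.4 − 11.1)/2 = 24.65 ft; q_2 = 3.14 × 2.58 × 24.65 = 199.7 ft³/s
w_3 = (69.8 − 43.0)/2 = 13.4 ft; q_3 = 2.85 × 2.98 × 13.4 = 113.8 ft³/s
w_4 = (84.8 − 60.4)/2 = 12.2 ft; q_4 = 2.24 × 2.13 × 12.2 = 58.21 ft³/s
w_5 = (97.1 − 69.8)/2 = 13.65 ft; q_5 = 2.38 × 1.20 × 13.65 = 38.98 ft³/s
w_6 = (97.1 − 84.8)/2 = 6.15 ft; q_6 = 1.45 × 0.59 × 6.15 = 5.261 ft³/s
Q = Σ qᵢ = 432.6 ft³/s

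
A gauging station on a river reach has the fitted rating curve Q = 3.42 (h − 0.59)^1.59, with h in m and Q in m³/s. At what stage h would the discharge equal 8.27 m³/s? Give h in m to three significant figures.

h − h₀ = (Q/C)^(1/b) = (8.27/3.42)^(1/1.59) = 1.743 m
h = 0.59 + 1.743 = 2.333 m

2.33 m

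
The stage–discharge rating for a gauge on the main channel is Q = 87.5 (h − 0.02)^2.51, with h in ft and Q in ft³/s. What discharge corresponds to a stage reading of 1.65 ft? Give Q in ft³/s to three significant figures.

298 ft³/s

Q = 87.5 × (1.65 − 0.02)^2.51 = 87.5 × 1.63^2.51 = 298.3 ft³/s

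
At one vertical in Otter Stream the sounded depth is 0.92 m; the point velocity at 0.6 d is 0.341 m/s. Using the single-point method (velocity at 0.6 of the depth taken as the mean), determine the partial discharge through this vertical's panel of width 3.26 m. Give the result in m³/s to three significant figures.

1.02 m³/s

v̄ = v₀.₆ = 0.341 m/s
q = v̄ × d × w = 0.3410 × 0.92 × 3.26 = 1.023 m³/s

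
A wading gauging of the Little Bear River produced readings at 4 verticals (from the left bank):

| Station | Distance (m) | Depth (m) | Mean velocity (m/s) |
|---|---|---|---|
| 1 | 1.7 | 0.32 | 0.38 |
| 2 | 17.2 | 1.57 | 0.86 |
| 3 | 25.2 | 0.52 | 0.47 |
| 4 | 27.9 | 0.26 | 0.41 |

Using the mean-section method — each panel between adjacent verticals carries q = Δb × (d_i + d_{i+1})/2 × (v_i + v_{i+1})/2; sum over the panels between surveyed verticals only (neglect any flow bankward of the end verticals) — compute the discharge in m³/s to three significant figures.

Panel 1-2: Δb = 15.5 m, d̄ = (0.32+1.57)/2 = 0.945, v̄ = (0.38+0.86)/2 = 0.62 → q = 15.5×0.945×0.62 = 9.081 m³/s
Panel 2-3: Δb = 8 m, d̄ = (1.57+0.52)/2 = 1.045, v̄ = (0.86+0.47)/2 = 0.665 → q = 8×1.045×0.665 = 5.559 m³/s
Panel 3-4: Δb = 2.7 m, d̄ = (0.52+0.26)/2 = 0.39, v̄ = (0.47+0.41)/2 = 0.44 → q = 2.7×0.39×0.44 = 0.4633 m³/s
Q = Σ q = 15.10 m³/s

15.1 m³/s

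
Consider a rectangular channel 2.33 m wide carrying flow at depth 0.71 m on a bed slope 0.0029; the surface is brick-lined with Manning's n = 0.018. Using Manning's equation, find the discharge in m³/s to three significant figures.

A = b·y = 2.33 × 0.71 = 1.654 m²
P = b + 2y = 2.33 + 2×0.71 = 3.750 m
R = A/P = 1.654/3.750 = 0.4411 m
Q = (1/n)·A·R^(2/3)·S^(1/2) = (1/0.018) × 1.654 × 0.4411^(2/3) × 0.0029^(1/2) = 2.868 m³/s

2.87 m³/s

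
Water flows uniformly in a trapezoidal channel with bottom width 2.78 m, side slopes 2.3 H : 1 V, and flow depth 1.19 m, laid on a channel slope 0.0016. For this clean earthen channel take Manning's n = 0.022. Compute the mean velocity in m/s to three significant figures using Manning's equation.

A = (b + z·y)·y = (2.78 + 2.3×1.19)×1.19 = 6.565 m²
P = b + 2y√(1+z²) = 2.78 + 2×1.19×√(1+2.3²) = 8.749 m
R = A/P = 6.565/8.749 = 0.7504 m
Q = (1/n)·A·R^(2/3)·S^(1/2) = (1/0.022) × 6.565 × 0.7504^(2/3) × 0.0016^(1/2) = 9.857 m³/s
V = Q/A = 9.857/6.565 = 1.501 m/s

1.50 m/s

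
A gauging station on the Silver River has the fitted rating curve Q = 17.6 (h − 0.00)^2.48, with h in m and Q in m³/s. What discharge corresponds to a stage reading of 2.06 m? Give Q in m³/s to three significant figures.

106 m³/s

Q = 17.6 × (2.06 − 0.00)^2.48 = 17.6 × 2.06^2.48 = 105.7 m³/s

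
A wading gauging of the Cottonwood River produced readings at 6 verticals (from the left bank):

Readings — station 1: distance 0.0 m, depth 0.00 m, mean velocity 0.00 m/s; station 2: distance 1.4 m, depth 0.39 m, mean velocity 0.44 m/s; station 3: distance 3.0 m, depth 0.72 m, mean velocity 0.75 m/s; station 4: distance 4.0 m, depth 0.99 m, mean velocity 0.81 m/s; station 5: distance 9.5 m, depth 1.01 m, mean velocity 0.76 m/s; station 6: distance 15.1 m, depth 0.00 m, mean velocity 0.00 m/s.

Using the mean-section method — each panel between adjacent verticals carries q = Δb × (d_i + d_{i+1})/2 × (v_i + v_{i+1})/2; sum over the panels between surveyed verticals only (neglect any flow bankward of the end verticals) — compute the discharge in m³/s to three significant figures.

6.65 m³/s

Panel 1-2: Δb = 1.4 m, d̄ = (0.00+0.39)/2 = 0.195, v̄ = (0.00+0.44)/2 = 0.22 → q = 1.4×0.195×0.22 = 0.06006 m³/s
Panel 2-3: Δb = 1.6 m, d̄ = (0.39+0.72)/2 = 0.555, v̄ = (0.44+0.75)/2 = 0.595 → q = 1.6×0.555×0.595 = 0.5284 m³/s
Panel 3-4: Δb = 1 m, d̄ = (0.72+0.99)/2 = 0.855, v̄ = (0.75+0.81)/2 = 0.78 → q = 1×0.855×0.78 = 0.6669 m³/s
Panel 4-5: Δb = 5.5 m, d̄ = (0.99+1.01)/2 = 1, v̄ = (0.81+0.76)/2 = 0.785 → q = 5.5×1×0.785 = 4.318 m³/s
Panel 5-6: Δb = 5.6 m, d̄ = (1.01+0.00)/2 = 0.505, v̄ = (0.76+0.00)/2 = 0.38 → q = 5.6×0.505×0.38 = 1.075 m³/s
Q = Σ q = 6.647 m³/s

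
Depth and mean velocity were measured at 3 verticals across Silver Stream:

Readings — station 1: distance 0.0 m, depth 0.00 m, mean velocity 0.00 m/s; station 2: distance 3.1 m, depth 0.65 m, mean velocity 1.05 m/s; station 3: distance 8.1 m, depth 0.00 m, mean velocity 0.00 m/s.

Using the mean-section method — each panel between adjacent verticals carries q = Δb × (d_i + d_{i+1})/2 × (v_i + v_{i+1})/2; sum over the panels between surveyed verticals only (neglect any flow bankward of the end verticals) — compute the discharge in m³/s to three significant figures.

1.38 m³/s

Panel 1-2: Δb = 3.1 m, d̄ = (0.00+0.65)/2 = 0.325, v̄ = (0.00+1.05)/2 = 0.525 → q = 3.1×0.325×0.525 = 0.5289 m³/s
Panel 2-3: Δb = 5 m, d̄ = (0.65+0.00)/2 = 0.325, v̄ = (1.05+0.00)/2 = 0.525 → q = 5×0.325×0.525 = 0.8531 m³/s
Q = Σ q = 1.382 m³/s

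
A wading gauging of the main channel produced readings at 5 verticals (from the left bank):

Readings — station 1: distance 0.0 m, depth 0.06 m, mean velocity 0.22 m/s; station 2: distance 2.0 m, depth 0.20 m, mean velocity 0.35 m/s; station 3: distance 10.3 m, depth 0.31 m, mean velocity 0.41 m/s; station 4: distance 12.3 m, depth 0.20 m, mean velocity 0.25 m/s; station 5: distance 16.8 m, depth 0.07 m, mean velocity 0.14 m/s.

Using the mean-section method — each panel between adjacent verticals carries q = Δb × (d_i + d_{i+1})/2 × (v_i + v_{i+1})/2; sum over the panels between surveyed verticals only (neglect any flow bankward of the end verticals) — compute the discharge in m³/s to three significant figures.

1.17 m³/s

Panel 1-2: Δb = 2 m, d̄ = (0.06+0.20)/2 = 0.13, v̄ = (0.22+0.35)/2 = 0.285 → q = 2×0.13×0.285 = 0.07410 m³/s
Panel 2-3: Δb = 8.3 m, d̄ = (0.20+0.31)/2 = 0.255, v̄ = (0.35+0.41)/2 = 0.38 → q = 8.3×0.255×0.38 = 0.8043 m³/s
Panel 3-4: Δb = 2 m, d̄ = (0.31+0.20)/2 = 0.255, v̄ = (0.41+0.25)/2 = 0.33 → q = 2×0.255×0.33 = 0.1683 m³/s
Panel 4-5: Δb = 4.5 m, d̄ = (0.20+0.07)/2 = 0.135, v̄ = (0.25+0.14)/2 = 0.195 → q = 4.5×0.135×0.195 = 0.1185 m³/s
Q = Σ q = 1.165 m³/s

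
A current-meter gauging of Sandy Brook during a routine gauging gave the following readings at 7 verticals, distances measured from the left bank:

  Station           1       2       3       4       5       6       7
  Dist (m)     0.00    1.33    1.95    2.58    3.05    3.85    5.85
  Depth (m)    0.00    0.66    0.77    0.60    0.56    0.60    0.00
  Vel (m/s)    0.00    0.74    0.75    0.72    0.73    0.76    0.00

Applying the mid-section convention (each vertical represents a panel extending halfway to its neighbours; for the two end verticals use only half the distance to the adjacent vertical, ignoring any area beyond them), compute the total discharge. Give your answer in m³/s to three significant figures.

1.97 m³/s

w_2 = (1.95 − 0.00)/2 = 0.975 m; q_2 = 0.74 × 0.66 × 0.975 = 0.4762 m³/s
w_3 = (2.58 − 1.33)/2 = 0.625 m; q_3 = 0.75 × 0.77 × 0.625 = 0.3609 m³/s
w_4 = (3.05 − 1.95)/2 = 0.55 m; q_4 = 0.72 × 0.60 × 0.55 = 0.2376 m³/s
w_5 = (3.85 − 2.58)/2 = 0.635 m; q_5 = 0.73 × 0.56 × 0.635 = 0.2596 m³/s
w_6 = (5.85 − 3.05)/2 = 1.4 m; q_6 = 0.76 × 0.60 × 1.4 = 0.6384 m³/s
Stations 1, 7 contribute zero (depth or velocity is 0).
Q = Σ qᵢ = 1.973 m³/s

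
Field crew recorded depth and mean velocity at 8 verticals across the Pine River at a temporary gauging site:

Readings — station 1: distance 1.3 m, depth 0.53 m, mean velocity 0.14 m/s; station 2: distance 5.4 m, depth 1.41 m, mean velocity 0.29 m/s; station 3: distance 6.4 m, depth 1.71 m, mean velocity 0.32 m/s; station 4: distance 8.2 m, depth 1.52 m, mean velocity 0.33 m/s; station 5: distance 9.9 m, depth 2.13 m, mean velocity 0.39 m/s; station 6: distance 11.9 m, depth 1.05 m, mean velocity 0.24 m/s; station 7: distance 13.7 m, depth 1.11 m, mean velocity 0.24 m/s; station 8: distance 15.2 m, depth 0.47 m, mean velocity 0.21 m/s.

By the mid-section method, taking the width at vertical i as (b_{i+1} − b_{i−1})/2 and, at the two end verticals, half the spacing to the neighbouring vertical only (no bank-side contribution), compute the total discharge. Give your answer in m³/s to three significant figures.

5.37 m³/s

w_1 = (5.4 − 1.3)/2 = 2.05 m; q_1 = 0.14 × 0.53 × 2.05 = 0.1521 m³/s
w_2 = (6.4 − 1.3)/2 = 2.55 m; q_2 = 0.29 × 1.41 × 2.55 = 1.043 m³/s
w_3 = (8.2 − 5.4)/2 = 1.4 m; q_3 = 0.32 × 1.71 × 1.4 = 0.7661 m³/s
w_4 = (9.9 − 6.4)/2 = 1.75 m; q_4 = 0.33 × 1.52 × 1.75 = 0.8778 m³/s
w_5 = (11.9 − 8.2)/2 = 1.85 m; q_5 = 0.39 × 2.13 × 1.85 = 1.537 m³/s
w_6 = (13.7 − 9.9)/2 = 1.9 m; q_6 = 0.24 × 1.05 × 1.9 = 0.4788 m³/s
w_7 = (15.2 − 11.9)/2 = 1.65 m; q_7 = 0.24 × 1.11 × 1.65 = 0.4396 m³/s
w_8 = (15.2 − 13.7)/2 = 0.75 m; q_8 = 0.21 × 0.47 × 0.75 = 0.07403 m³/s
Q = Σ qᵢ = 5.368 m³/s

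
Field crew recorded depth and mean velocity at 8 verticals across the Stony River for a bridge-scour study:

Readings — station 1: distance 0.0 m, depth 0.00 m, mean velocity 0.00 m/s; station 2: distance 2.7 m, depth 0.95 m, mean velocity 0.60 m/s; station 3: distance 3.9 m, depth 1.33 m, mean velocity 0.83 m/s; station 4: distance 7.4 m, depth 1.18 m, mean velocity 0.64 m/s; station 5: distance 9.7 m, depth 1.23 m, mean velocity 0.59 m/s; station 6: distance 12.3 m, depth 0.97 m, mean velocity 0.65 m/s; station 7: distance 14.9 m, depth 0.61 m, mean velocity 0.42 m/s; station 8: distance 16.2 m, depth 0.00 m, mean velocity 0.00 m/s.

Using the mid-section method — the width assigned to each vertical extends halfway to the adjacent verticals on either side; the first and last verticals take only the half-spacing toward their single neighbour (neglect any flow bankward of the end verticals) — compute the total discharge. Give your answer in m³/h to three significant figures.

w_2 = (3.9 − 0.0)/2 = 1.95 m; q_2 = 0.60 × 0.95 × 1.95 = 1.112 m³/s
w_3 = (7.4 − 2.7)/2 = 2.35 m; q_3 = 0.83 × 1.33 × 2.35 = 2.594 m³/s
w_4 = (9.7 − 3.9)/2 = 2.9 m; q_4 = 0.64 × 1.18 × 2.9 = 2.190 m³/s
w_5 = (12.3 − 7.4)/2 = 2.45 m; q_5 = 0.59 × 1.23 × 2.45 = 1.778 m³/s
w_6 = (14.9 − 9.7)/2 = 2.6 m; q_6 = 0.65 × 0.97 × 2.6 = 1.639 m³/s
w_7 = (16.2 − 12.3)/2 = 1.95 m; q_7 = 0.42 × 0.61 × 1.95 = 0.4996 m³/s
Stations 1, 8 contribute zero (depth or velocity is 0).
Q = Σ qᵢ = 9.813 m³/s
= 9.813 × 3600 = 35330 m³/h

35300 m³/h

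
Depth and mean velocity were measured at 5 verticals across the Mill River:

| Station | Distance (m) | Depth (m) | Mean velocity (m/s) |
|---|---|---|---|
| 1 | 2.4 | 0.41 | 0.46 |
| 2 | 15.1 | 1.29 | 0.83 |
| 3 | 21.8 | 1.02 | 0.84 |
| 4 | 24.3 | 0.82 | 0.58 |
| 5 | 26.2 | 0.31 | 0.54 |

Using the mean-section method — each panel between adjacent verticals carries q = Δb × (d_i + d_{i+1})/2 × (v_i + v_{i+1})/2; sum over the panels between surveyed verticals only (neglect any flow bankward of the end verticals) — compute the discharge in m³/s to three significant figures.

15.7 m³/s

Panel 1-2: Δb = 12.7 m, d̄ = (0.41+1.29)/2 = 0.85, v̄ = (0.46+0.83)/2 = 0.645 → q = 12.7×0.85×0.645 = 6.963 m³/s
Panel 2-3: Δb = 6.7 m, d̄ = (1.29+1.02)/2 = 1.155, v̄ = (0.83+0.84)/2 = 0.835 → q = 6.7×1.155×0.835 = 6.462 m³/s
Panel 3-4: Δb = 2.5 m, d̄ = (1.02+0.82)/2 = 0.92, v̄ = (0.84+0.58)/2 = 0.71 → q = 2.5×0.92×0.71 = 1.633 m³/s
Panel 4-5: Δb = 1.9 m, d̄ = (0.82+0.31)/2 = 0.565, v̄ = (0.58+0.54)/2 = 0.56 → q = 1.9×0.565×0.56 = 0.6012 m³/s
Q = Σ q = 15.66 m³/s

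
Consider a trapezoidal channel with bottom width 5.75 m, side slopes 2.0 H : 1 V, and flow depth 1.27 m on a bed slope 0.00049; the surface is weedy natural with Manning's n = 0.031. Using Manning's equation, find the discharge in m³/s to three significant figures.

7.12 m³/s

A = (b + z·y)·y = (5.75 + 2.0×1.27)×1.27 = 10.53 m²
P = b + 2y√(1+z²) = 5.75 + 2×1.27×√(1+2.0²) = 11.43 m
R = A/P = 10.53/11.43 = 0.9211 m
Q = (1/n)·A·R^(2/3)·S^(1/2) = (1/0.031) × 10.53 × 0.9211^(2/3) × 0.00049^(1/2) = 7.117 m³/s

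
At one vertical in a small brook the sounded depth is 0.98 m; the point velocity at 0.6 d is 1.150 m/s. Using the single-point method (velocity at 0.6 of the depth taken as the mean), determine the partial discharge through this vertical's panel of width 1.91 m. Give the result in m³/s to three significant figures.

2.15 m³/s

v̄ = v₀.₆ = 1.150 m/s
q = v̄ × d × w = 1.150 × 0.98 × 1.91 = 2.153 m³/s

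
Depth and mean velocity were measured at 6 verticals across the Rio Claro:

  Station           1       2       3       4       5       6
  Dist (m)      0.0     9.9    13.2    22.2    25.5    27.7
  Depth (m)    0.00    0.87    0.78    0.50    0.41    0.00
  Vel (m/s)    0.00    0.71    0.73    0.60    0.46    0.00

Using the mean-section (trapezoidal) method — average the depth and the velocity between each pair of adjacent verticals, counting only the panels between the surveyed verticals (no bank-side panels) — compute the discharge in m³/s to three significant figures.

Panel 1-2: Δb = 9.9 m, d̄ = (0.00+0.87)/2 = 0.435, v̄ = (0.00+0.71)/2 = 0.355 → q = 9.9×0.435×0.355 = 1.529 m³/s
Panel 2-3: Δb = 3.3 m, d̄ = (0.87+0.78)/2 = 0.825, v̄ = (0.71+0.73)/2 = 0.72 → q = 3.3×0.825×0.72 = 1.960 m³/s
Panel 3-4: Δb = 9 m, d̄ = (0.78+0.50)/2 = 0.64, v̄ = (0.73+0.60)/2 = 0.665 → q = 9×0.64×0.665 = 3.830 m³/s
Panel 4-5: Δb = 3.3 m, d̄ = (0.50+0.41)/2 = 0.455, v̄ = (0.60+0.46)/2 = 0.53 → q = 3.3×0.455×0.53 = 0.7958 m³/s
Panel 5-6: Δb = 2.2 m, d̄ = (0.41+0.00)/2 = 0.205, v̄ = (0.46+0.00)/2 = 0.23 → q = 2.2×0.205×0.23 = 0.1037 m³/s
Q = Σ q = 8.219 m³/s

8.22 m³/s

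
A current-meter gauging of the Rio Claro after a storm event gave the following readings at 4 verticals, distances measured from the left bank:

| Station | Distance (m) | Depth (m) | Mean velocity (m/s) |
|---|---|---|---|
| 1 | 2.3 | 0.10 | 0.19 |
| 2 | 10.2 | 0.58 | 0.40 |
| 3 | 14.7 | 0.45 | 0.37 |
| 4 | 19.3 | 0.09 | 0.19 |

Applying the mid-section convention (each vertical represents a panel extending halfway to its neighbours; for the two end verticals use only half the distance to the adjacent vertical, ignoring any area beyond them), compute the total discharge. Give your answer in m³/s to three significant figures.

2.31 m³/s

w_1 = (10.2 − 2.3)/2 = 3.95 m; q_1 = 0.19 × 0.10 × 3.95 = 0.07505 m³/s
w_2 = (14.7 − 2.3)/2 = 6.2 m; q_2 = 0.40 × 0.58 × 6.2 = 1.438 m³/s
w_3 = (19.3 − 10.2)/2 = 4.55 m; q_3 = 0.37 × 0.45 × 4.55 = 0.7576 m³/s
w_4 = (19.3 − 14.7)/2 = 2.3 m; q_4 = 0.19 × 0.09 × 2.3 = 0.03933 m³/s
Q = Σ qᵢ = 2.310 m³/s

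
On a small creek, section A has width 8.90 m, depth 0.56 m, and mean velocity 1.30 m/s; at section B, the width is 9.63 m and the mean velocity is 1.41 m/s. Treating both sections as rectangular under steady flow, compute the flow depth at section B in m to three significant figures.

Q = A₁V₁ = (8.90×0.56) × 1.30 = 6.479 m³/s
d₂ = Q/(b₂ V₂) = 6.479/(9.63×1.41) = 0.4772 m

0.477 m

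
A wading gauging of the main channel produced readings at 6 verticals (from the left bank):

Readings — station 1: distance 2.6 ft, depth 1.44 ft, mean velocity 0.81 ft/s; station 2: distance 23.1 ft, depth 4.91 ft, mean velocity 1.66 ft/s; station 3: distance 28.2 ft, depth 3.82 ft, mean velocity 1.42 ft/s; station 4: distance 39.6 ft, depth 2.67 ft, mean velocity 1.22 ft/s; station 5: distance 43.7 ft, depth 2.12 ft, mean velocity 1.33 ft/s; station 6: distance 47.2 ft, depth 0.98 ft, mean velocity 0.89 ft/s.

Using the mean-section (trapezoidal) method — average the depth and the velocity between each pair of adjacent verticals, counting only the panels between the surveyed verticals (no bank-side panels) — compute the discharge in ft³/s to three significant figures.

182 ft³/s

Panel 1-2: Δb = 20.5 ft, d̄ = (1.44+4.91)/2 = 3.175, v̄ = (0.81+1.66)/2 = 1.235 → q = 20.5×3.175×1.235 = 80.38 ft³/s
Panel 2-3: Δb = 5.1 ft, d̄ = (4.91+3.82)/2 = 4.365, v̄ = (1.66+1.42)/2 = 1.54 → q = 5.1×4.365×1.54 = 34.28 ft³/s
Panel 3-4: Δb = 11.4 ft, d̄ = (3.82+2.67)/2 = 3.245, v̄ = (1.42+1.22)/2 = 1.32 → q = 11.4×3.245×1.32 = 48.83 ft³/s
Panel 4-5: Δb = 4.1 ft, d̄ = (2.67+2.12)/2 = 2.395, v̄ = (1.22+1.33)/2 = 1.275 → q = 4.1×2.395×1.275 = 12.52 ft³/s
Panel 5-6: Δb = 3.5 ft, d̄ = (2.12+0.98)/2 = 1.55, v̄ = (1.33+0.89)/2 = 1.11 → q = 3.5×1.55×1.11 = 6.022 ft³/s
Q = Σ q = 182.0 ft³/s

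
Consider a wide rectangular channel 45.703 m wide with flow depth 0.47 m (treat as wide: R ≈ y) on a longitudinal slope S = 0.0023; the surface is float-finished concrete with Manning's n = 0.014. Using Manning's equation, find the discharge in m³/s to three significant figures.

A = b·y = 45.703 × 0.47 = 21.48 m²
Wide channel: R ≈ y = 0.47 m
Q = (1/n)·A·R^(2/3)·S^(1/2) = (1/0.014) × 21.48 × 0.4700^(2/3) × 0.0023^(1/2) = 44.48 m³/s

44.5 m³/s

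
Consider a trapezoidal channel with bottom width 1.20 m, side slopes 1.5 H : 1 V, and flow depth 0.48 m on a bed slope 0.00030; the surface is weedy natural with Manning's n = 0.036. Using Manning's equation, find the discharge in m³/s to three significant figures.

0.205 m³/s

A = (b + z·y)·y = (1.20 + 1.5×0.48)×0.48 = 0.9216 m²
P = b + 2y√(1+z²) = 1.20 + 2×0.48×√(1+1.5²) = 2.931 m
R = A/P = 0.9216/2.931 = 0.3145 m
Q = (1/n)·A·R^(2/3)·S^(1/2) = (1/0.036) × 0.9216 × 0.3145^(2/3) × 0.00030^(1/2) = 0.2050 m³/s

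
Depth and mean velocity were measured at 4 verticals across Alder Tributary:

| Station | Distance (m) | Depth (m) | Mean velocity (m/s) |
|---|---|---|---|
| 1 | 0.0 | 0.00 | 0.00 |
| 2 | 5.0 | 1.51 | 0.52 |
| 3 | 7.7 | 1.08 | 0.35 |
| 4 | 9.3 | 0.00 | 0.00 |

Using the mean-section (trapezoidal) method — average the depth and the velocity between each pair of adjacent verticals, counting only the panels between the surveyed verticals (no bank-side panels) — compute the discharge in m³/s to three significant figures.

2.65 m³/s

Panel 1-2: Δb = 5 m, d̄ = (0.00+1.51)/2 = 0.755, v̄ = (0.00+0.52)/2 = 0.26 → q = 5×0.755×0.26 = 0.9815 m³/s
Panel 2-3: Δb = 2.7 m, d̄ = (1.51+1.08)/2 = 1.295, v̄ = (0.52+0.35)/2 = 0.435 → q = 2.7×1.295×0.435 = 1.521 m³/s
Panel 3-4: Δb = 1.6 m, d̄ = (1.08+0.00)/2 = 0.54, v̄ = (0.35+0.00)/2 = 0.175 → q = 1.6×0.54×0.175 = 0.1512 m³/s
Q = Σ q = 2.654 m³/s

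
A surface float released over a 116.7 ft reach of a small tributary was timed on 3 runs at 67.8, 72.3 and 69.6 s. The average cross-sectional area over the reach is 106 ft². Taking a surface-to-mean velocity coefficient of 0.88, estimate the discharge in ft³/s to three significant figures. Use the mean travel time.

156 ft³/s

t̄ = (67.8 + 72.3 + 69.6) / 3 = 69.9 s
v_surface = L / t̄ = 116.7 / 69.9 = 1.670 ft/s
v_mean = 0.88 × 1.670 = 1.469 ft/s
Q = A × v_mean = 106 × 1.469 = 155.7 ft³/s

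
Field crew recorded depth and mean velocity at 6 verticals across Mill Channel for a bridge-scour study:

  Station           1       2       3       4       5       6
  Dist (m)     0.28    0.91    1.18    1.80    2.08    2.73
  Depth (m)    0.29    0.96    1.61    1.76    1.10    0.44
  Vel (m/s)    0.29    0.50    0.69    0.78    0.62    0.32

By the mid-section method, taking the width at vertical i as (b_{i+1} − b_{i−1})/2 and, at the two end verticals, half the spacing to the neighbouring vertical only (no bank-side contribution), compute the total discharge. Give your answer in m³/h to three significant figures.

w_1 = (0.91 − 0.28)/2 = 0.315 m; q_1 = 0.29 × 0.29 × 0.315 = 0.02649 m³/s
w_2 = (1.18 − 0.28)/2 = 0.45 m; q_2 = 0.50 × 0.96 × 0.45 = 0.2160 m³/s
w_3 = (1.80 − 0.91)/2 = 0.445 m; q_3 = 0.69 × 1.61 × 0.445 = 0.4944 m³/s
w_4 = (2.08 − 1.18)/2 = 0.45 m; q_4 = 0.78 × 1.76 × 0.45 = 0.6178 m³/s
w_5 = (2.73 − 1.80)/2 = 0.465 m; q_5 = 0.62 × 1.10 × 0.465 = 0.3171 m³/s
w_6 = (2.73 − 2.08)/2 = 0.325 m; q_6 = 0.32 × 0.44 × 0.325 = 0.04576 m³/s
Q = Σ qᵢ = 1.717 m³/s
= 1.717 × 3600 = 6183 m³/h

6180 m³/h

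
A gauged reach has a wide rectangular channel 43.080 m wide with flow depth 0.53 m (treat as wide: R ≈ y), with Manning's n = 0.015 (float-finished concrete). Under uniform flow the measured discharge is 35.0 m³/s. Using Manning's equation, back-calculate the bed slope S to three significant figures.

A = b·y = 43.080 × 0.53 = 22.83 m²
Wide channel: R ≈ y = 0.53 m
S = (Q·n / (1·A·R^(2/3)))² = (35.0×0.015 / (1×22.83×0.6549))² = 0.001233

0.00123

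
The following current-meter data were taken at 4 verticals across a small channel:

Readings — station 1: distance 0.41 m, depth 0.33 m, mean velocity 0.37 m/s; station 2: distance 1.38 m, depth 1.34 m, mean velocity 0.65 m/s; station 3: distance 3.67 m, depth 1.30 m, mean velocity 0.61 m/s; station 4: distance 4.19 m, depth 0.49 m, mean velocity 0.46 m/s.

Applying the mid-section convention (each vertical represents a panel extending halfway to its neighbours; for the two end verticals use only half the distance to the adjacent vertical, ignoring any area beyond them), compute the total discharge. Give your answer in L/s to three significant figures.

2650 L/s

w_1 = (1.38 − 0.41)/2 = 0.485 m; q_1 = 0.37 × 0.33 × 0.485 = 0.05922 m³/s
w_2 = (3.67 − 0.41)/2 = 1.63 m; q_2 = 0.65 × 1.34 × 1.63 = 1.420 m³/s
w_3 = (4.19 − 1.38)/2 = 1.405 m; q_3 = 0.61 × 1.30 × 1.405 = 1.114 m³/s
w_4 = (4.19 − 3.67)/2 = 0.26 m; q_4 = 0.46 × 0.49 × 0.26 = 0.05860 m³/s
Q = Σ qᵢ = 2.652 m³/s
= 2.652 × 1000 = 2652 L/s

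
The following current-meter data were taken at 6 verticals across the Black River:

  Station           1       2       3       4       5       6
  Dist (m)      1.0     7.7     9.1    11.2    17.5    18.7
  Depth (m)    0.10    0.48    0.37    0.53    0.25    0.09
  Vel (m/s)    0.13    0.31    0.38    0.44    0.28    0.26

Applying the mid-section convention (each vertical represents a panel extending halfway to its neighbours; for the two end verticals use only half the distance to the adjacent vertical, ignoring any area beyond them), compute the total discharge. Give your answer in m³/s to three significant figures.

2.15 m³/s

w_1 = (7.7 − 1.0)/2 = 3.35 m; q_1 = 0.13 × 0.10 × 3.35 = 0.04355 m³/s
w_2 = (9.1 − 1.0)/2 = 4.05 m; q_2 = 0.31 × 0.48 × 4.05 = 0.6026 m³/s
w_3 = (11.2 − 7.7)/2 = 1.75 m; q_3 = 0.38 × 0.37 × 1.75 = 0.2461 m³/s
w_4 = (17.5 − 9.1)/2 = 4.2 m; q_4 = 0.44 × 0.53 × 4.2 = 0.9794 m³/s
w_5 = (18.7 − 11.2)/2 = 3.75 m; q_5 = 0.28 × 0.25 × 3.75 = 0.2625 m³/s
w_6 = (18.7 − 17.5)/2 = 0.6 m; q_6 = 0.26 × 0.09 × 0.6 = 0.01404 m³/s
Q = Σ qᵢ = 2.148 m³/s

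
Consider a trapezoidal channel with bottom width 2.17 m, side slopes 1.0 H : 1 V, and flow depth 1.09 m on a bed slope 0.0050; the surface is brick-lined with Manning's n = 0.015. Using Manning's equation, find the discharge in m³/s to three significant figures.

A = (b + z·y)·y = (2.17 + 1.0×1.09)×1.09 = 3.553 m²
P = b + 2y√(1+z²) = 2.17 + 2×1.09×√(1+1.0²) = 5.253 m
R = A/P = 3.553/5.253 = 0.6765 m
Q = (1/n)·A·R^(2/3)·S^(1/2) = (1/0.015) × 3.553 × 0.6765^(2/3) × 0.0050^(1/2) = 12.91 m³/s

12.9 m³/s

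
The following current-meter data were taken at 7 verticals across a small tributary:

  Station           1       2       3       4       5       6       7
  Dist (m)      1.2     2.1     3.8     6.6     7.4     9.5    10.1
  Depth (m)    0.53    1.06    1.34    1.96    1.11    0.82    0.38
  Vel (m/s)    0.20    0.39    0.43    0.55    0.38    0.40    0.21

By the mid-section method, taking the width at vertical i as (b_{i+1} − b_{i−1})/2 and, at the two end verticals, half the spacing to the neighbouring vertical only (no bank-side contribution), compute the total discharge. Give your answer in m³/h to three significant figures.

w_1 = (2.1 − 1.2)/2 = 0.45 m; q_1 = 0.20 × 0.53 × 0.45 = 0.04770 m³/s
w_2 = (3.8 − 1.2)/2 = 1.3 m; q_2 = 0.39 × 1.06 × 1.3 = 0.5374 m³/s
w_3 = (6.6 − 2.1)/2 = 2.25 m; q_3 = 0.43 × 1.34 × 2.25 = 1.296 m³/s
w_4 = (7.4 − 3.8)/2 = 1.8 m; q_4 = 0.55 × 1.96 × 1.8 = 1.940 m³/s
w_5 = (9.5 − 6.6)/2 = 1.45 m; q_5 = 0.38 × 1.11 × 1.45 = 0.6116 m³/s
w_6 = (10.1 − 7.4)/2 = 1.35 m; q_6 = 0.40 × 0.82 × 1.35 = 0.4428 m³/s
w_7 = (10.1 − 9.5)/2 = 0.3 m; q_7 = 0.21 × 0.38 × 0.3 = 0.02394 m³/s
Q = Σ qᵢ = 4.900 m³/s
= 4.900 × 3600 = 17640 m³/h

17600 m³/h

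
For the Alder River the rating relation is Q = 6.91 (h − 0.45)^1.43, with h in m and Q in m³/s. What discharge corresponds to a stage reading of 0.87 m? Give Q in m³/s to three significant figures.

2.00 m³/s

Q = 6.91 × (0.87 − 0.45)^1.43 = 6.91 × 0.42^1.43 = 1.999 m³/s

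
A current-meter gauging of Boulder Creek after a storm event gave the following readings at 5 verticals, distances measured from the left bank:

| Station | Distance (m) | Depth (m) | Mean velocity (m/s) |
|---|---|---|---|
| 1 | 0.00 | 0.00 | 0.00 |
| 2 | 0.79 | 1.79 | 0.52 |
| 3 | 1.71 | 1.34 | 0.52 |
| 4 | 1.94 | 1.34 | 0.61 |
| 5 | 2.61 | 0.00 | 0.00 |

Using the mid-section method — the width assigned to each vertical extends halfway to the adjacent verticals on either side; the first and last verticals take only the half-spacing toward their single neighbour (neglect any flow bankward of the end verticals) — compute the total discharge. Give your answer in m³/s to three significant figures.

1.56 m³/s

w_2 = (1.71 − 0.00)/2 = 0.855 m; q_2 = 0.52 × 1.79 × 0.855 = 0.7958 m³/s
w_3 = (1.94 − 0.79)/2 = 0.575 m; q_3 = 0.52 × 1.34 × 0.575 = 0.4007 m³/s
w_4 = (2.61 − 1.71)/2 = 0.45 m; q_4 = 0.61 × 1.34 × 0.45 = 0.3678 m³/s
Stations 1, 5 contribute zero (depth or velocity is 0).
Q = Σ qᵢ = 1.564 m³/s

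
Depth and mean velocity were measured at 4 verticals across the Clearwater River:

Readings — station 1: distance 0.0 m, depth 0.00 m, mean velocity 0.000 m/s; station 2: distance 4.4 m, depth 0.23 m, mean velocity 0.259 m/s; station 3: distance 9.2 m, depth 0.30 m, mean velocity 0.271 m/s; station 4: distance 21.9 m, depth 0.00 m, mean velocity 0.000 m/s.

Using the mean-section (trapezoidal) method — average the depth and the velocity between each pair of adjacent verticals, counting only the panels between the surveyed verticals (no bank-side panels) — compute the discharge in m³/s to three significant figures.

Panel 1-2: Δb = 4.4 m, d̄ = (0.00+0.23)/2 = 0.115, v̄ = (0.000+0.259)/2 = 0.1295 → q = 4.4×0.115×0.1295 = 0.06553 m³/s
Panel 2-3: Δb = 4.8 m, d̄ = (0.23+0.30)/2 = 0.265, v̄ = (0.259+0.271)/2 = 0.265 → q = 4.8×0.265×0.265 = 0.3371 m³/s
Panel 3-4: Δb = 12.7 m, d̄ = (0.30+0.00)/2 = 0.15, v̄ = (0.271+0.000)/2 = 0.1355 → q = 12.7×0.15×0.1355 = 0.2581 m³/s
Q = Σ q = 0.6607 m³/s

0.661 m³/s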